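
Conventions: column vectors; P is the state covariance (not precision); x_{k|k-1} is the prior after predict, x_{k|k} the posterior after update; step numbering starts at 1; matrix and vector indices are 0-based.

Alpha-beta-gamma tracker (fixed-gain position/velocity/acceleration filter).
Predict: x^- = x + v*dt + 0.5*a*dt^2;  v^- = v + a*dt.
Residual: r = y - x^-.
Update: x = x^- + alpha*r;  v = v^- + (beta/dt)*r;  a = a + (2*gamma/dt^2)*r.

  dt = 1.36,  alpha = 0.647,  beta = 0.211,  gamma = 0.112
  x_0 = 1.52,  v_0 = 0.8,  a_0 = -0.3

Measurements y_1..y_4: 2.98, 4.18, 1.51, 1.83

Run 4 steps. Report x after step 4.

x_post = 1.8070

step 1: x_pred=2.3306  r=0.6494  x^+=2.7507  v^+=0.4928  a^+=-0.2213
step 2: x_pred=3.2162  r=0.9638  x^+=3.8398  v^+=0.3413  a^+=-0.1046
step 3: x_pred=4.2071  r=-2.6971  x^+=2.4621  v^+=-0.2195  a^+=-0.4313
step 4: x_pred=1.7648  r=0.0652  x^+=1.8070  v^+=-0.7959  a^+=-0.4234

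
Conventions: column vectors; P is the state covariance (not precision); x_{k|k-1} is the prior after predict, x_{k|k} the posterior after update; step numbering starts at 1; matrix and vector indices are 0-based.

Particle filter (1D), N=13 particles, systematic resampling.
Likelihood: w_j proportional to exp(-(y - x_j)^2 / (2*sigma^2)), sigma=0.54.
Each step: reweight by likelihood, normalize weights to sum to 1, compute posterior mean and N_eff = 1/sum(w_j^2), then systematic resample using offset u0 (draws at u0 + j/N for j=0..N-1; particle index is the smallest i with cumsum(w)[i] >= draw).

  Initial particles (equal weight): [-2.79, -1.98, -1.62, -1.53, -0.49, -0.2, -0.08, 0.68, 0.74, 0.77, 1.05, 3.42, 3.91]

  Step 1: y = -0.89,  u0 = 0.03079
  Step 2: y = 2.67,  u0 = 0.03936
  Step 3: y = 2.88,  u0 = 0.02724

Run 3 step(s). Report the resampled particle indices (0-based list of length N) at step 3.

step 1: w=[0.0008, 0.0503, 0.1548, 0.1912, 0.2933, 0.1706, 0.1253, 0.0056, 0.0041, 0.0034, 0.0006, 0.0000, 0.0000]  mean=-0.8229  Neff=5.1562  idx=[1, 2, 2, 3, 3, 4, 4, 4, 4, 5, 5, 6, 6]
step 2: w=[0.0000, 0.0000, 0.0000, 0.0000, 0.0000, 0.0058, 0.0058, 0.0058, 0.0058, 0.1169, 0.1169, 0.3715, 0.3715]  mean=-0.1176  Neff=3.2956  idx=[9, 9, 10, 11, 11, 11, 11, 11, 12, 12, 12, 12, 12]
step 3: w=[0.0266, 0.0266, 0.0266, 0.0920, 0.0920, 0.0920, 0.0920, 0.0920, 0.0920, 0.0920, 0.0920, 0.0920, 0.0920]  mean=-0.0896  Neff=11.5186  idx=[1, 3, 4, 4, 5, 6, 7, 8, 9, 9, 10, 11, 12]

resampled_idx = [1, 3, 4, 4, 5, 6, 7, 8, 9, 9, 10, 11, 12]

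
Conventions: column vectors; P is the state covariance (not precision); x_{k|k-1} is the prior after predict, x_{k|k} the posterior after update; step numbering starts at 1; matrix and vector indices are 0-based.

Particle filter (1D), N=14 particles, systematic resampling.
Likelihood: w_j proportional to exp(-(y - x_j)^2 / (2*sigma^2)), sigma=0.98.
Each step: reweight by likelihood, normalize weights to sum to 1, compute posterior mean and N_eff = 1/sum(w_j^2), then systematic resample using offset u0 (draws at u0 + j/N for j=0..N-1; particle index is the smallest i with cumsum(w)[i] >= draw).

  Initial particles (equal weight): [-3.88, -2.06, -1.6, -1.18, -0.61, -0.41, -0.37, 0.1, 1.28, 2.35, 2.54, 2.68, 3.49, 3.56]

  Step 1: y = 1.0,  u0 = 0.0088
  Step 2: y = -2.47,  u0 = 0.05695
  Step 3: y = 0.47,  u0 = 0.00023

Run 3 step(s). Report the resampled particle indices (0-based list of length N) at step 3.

step 1: w=[0.0000, 0.0021, 0.0080, 0.0227, 0.0699, 0.0958, 0.1015, 0.1768, 0.2588, 0.1044, 0.0784, 0.0620, 0.0107, 0.0089]  mean=0.8654  Neff=6.9306  idx=[2, 4, 5, 6, 6, 7, 7, 8, 8, 8, 8, 9, 10, 11]
step 2: w=[0.5539, 0.1356, 0.0902, 0.0827, 0.0827, 0.0264, 0.0264, 0.0005, 0.0005, 0.0005, 0.0005, 0.0000, 0.0000, 0.0000]  mean=-1.0590  Neff=2.8704  idx=[0, 0, 0, 0, 0, 0, 0, 1, 1, 2, 2, 3, 4, 6]
step 3: w=[0.0196, 0.0196, 0.0196, 0.0196, 0.0196, 0.0196, 0.0196, 0.0992, 0.0992, 0.1216, 0.1216, 0.1260, 0.1260, 0.1695]  mean=-0.5160  Neff=8.8952  idx=[0, 3, 7, 7, 8, 9, 9, 10, 10, 11, 12, 12, 13, 13]

resampled_idx = [0, 3, 7, 7, 8, 9, 9, 10, 10, 11, 12, 12, 13, 13]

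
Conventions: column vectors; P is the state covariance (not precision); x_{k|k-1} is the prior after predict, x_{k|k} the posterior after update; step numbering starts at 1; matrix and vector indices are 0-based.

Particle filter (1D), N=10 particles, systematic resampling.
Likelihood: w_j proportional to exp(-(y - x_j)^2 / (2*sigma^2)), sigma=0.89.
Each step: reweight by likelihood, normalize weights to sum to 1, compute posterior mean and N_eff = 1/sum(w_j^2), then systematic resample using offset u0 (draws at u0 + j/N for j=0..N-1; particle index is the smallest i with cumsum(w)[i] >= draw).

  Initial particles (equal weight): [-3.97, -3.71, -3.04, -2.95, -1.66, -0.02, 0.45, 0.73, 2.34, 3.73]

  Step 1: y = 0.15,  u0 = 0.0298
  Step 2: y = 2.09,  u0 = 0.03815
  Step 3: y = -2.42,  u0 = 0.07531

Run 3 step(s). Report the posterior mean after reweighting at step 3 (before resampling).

post_mean = 0.2823

step 1: w=[0.0000, 0.0000, 0.0006, 0.0008, 0.0434, 0.3369, 0.3242, 0.2775, 0.0166, 0.0001]  mean=0.3048  Neff=3.3589  idx=[4, 5, 5, 5, 6, 6, 6, 7, 7, 7]
step 2: w=[0.0001, 0.0362, 0.0362, 0.0362, 0.1101, 0.1101, 0.1101, 0.1870, 0.1870, 0.1870]  mean=0.5559  Neff=6.8852  idx=[2, 4, 5, 6, 6, 7, 8, 8, 9, 9]
step 3: w=[0.4548, 0.0952, 0.0952, 0.0952, 0.0952, 0.0329, 0.0329, 0.0329, 0.0329, 0.0329]  mean=0.2823  Neff=4.0243  idx=[0, 0, 0, 0, 1, 2, 3, 4, 6, 9]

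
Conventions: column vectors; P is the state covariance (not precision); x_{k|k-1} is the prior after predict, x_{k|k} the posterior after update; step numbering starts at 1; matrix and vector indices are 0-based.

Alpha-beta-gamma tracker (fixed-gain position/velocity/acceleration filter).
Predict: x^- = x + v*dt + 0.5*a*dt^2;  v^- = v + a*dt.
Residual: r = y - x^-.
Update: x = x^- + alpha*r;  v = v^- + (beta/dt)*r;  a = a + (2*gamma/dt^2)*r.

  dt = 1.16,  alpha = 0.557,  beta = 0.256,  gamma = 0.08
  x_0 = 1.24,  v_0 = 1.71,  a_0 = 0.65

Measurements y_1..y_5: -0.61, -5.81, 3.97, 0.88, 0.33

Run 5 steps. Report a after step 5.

a_post = -0.1953

step 1: x_pred=3.6609  r=-4.2709  x^+=1.2820  v^+=1.5215  a^+=0.1422
step 2: x_pred=3.1425  r=-8.9525  x^+=-1.8440  v^+=-0.2894  a^+=-0.9224
step 3: x_pred=-2.8003  r=6.7703  x^+=0.9708  v^+=0.1348  a^+=-0.1173
step 4: x_pred=1.0482  r=-0.1682  x^+=0.9545  v^+=-0.0384  a^+=-0.1373
step 5: x_pred=0.8176  r=-0.4876  x^+=0.5460  v^+=-0.3053  a^+=-0.1953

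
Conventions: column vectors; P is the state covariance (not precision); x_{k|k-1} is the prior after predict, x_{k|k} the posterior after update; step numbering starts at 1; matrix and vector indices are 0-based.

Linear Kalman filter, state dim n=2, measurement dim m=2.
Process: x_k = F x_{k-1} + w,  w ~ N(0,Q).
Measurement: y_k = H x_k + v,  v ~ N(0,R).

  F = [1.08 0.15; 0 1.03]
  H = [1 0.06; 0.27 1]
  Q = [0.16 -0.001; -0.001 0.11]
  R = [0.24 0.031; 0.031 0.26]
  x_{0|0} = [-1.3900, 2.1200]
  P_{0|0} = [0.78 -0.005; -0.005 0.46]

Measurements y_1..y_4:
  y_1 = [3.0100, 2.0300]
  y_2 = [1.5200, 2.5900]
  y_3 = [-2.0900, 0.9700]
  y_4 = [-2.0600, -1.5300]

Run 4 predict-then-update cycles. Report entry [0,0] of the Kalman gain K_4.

step 1: x^-=[-1.1832, 2.1836]  P^-=[1.0785 0.0645; 0.0645 0.5980]  S=[1.3284 0.4236; 0.4236 0.9715]  K=[0.8108 0.0126; -0.1469 0.6976]  nu=[4.0622, 0.1659]  x^+=[2.1124, 1.7026]  P^+=[0.1965 -0.0246; -0.0246 0.1835]
step 2: x^-=[2.5368, 1.7537]  P^-=[0.3853 -0.0001; -0.0001 0.3046]  S=[0.6264 0.1532; 0.1532 0.5927]  K=[0.6108 0.0175; -0.1032 0.5406]  nu=[-1.1221, 0.1513]  x^+=[1.8541, 1.9513]  P^+=[0.1481 -0.0165; -0.0165 0.1418]
step 3: x^-=[2.2951, 2.0099]  P^-=[0.3306 0.0025; 0.0025 0.2605]  S=[0.5719 0.1385; 0.1385 0.5459]  K=[0.5729 0.0229; -0.0896 0.5011]  nu=[-4.5057, -1.6595]  x^+=[-0.3240, 1.5819]  P^+=[0.1390 -0.0138; -0.0138 0.1312]
step 4: x^-=[-0.1127, 1.6293]  P^-=[0.3206 0.0039; 0.0039 0.2492]  S=[0.5620 0.1365; 0.1365 0.5347]  K=[0.5649 0.0250; -0.0854 0.4899]  nu=[-2.0451, -3.1289]  x^+=[-1.3461, 0.2713]  P^+=[0.1371 -0.0130; -0.0130 0.1282]

K[0,0] = 0.5649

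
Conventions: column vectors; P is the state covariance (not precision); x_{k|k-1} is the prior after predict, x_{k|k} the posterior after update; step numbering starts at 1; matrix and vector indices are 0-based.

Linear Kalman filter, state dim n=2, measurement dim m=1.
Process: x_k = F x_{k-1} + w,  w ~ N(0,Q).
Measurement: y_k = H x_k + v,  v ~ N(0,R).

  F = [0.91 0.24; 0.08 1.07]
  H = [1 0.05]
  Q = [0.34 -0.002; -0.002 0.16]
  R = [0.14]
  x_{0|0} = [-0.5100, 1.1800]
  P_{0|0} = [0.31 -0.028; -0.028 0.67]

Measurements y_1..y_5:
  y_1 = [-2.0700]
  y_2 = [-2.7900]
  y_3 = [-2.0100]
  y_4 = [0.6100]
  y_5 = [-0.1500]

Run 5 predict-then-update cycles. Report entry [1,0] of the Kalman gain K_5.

step 1: x^-=[-0.1809, 1.2218]  P^-=[0.6231 0.1648; 0.1648 0.9243]  S=[0.7819]  K=[0.8074; 0.2699]  nu=[-1.9502]  x^+=[-1.7556, 0.6954]  P^+=[0.1133 -0.0056; -0.0056 0.8673]
step 2: x^-=[-1.4307, 0.6036]  P^-=[0.4814 0.2234; 0.2234 1.1528]  S=[0.6466]  K=[0.7617; 0.4347]  nu=[-1.3895]  x^+=[-2.4891, -0.0004]  P^+=[0.1062 0.0093; 0.0093 1.0306]
step 3: x^-=[-2.2652, -0.1995]  P^-=[0.4914 0.2796; 0.2796 1.3422]  S=[0.6627]  K=[0.7626; 0.5233]  nu=[0.2652]  x^+=[-2.0630, -0.0608]  P^+=[0.1060 0.0152; 0.0152 1.1607]
step 4: x^-=[-1.8919, -0.2301]  P^-=[0.5013 0.3189; 0.3189 1.4922]  S=[0.6769]  K=[0.7641; 0.5813]  nu=[2.5134]  x^+=[0.0286, 1.2311]  P^+=[0.1061 0.0182; 0.0182 1.2634]
step 5: x^-=[0.3215, 1.3195]  P^-=[0.5086 0.3483; 0.3483 1.6103]  S=[0.6874]  K=[0.7652; 0.6238]  nu=[-0.5375]  x^+=[-0.0898, 0.9843]  P^+=[0.1061 0.0202; 0.0202 1.3429]

K[1,0] = 0.6238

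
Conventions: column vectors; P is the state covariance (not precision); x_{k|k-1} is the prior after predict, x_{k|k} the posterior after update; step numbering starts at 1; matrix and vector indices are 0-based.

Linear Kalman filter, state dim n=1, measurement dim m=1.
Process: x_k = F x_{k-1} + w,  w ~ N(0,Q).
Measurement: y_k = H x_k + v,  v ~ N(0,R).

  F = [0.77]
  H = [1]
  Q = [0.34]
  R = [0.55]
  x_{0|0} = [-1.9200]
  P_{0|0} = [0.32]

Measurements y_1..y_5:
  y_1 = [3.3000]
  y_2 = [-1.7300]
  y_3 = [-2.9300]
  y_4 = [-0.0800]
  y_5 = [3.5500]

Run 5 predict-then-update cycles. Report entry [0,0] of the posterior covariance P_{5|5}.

P_post[0,0] = 0.2604

step 1: x^-=[-1.4784]  P^-=[0.5297]  S=[1.0797]  K=[0.4906]  nu=[4.7784]  x^+=[0.8659]  P^+=[0.2698]
step 2: x^-=[0.6668]  P^-=[0.5000]  S=[1.0500]  K=[0.4762]  nu=[-2.3968]  x^+=[-0.4745]  P^+=[0.2619]
step 3: x^-=[-0.3654]  P^-=[0.4953]  S=[1.0453]  K=[0.4738]  nu=[-2.5646]  x^+=[-1.5806]  P^+=[0.2606]
step 4: x^-=[-1.2170]  P^-=[0.4945]  S=[1.0445]  K=[0.4734]  nu=[1.1370]  x^+=[-0.6787]  P^+=[0.2604]
step 5: x^-=[-0.5226]  P^-=[0.4944]  S=[1.0444]  K=[0.4734]  nu=[4.0726]  x^+=[1.4053]  P^+=[0.2604]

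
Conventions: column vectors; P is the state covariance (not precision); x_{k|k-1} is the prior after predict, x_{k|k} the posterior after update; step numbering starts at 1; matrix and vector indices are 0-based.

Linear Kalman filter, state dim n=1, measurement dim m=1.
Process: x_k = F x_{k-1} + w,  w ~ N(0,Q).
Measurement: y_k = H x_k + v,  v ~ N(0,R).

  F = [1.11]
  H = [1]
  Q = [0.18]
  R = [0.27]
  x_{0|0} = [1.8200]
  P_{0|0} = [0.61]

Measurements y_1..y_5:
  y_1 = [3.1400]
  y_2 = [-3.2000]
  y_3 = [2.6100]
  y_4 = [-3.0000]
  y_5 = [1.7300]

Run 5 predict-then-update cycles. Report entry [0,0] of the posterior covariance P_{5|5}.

step 1: x^-=[2.0202]  P^-=[0.9316]  S=[1.2016]  K=[0.7753]  nu=[1.1198]  x^+=[2.8884]  P^+=[0.2093]
step 2: x^-=[3.2061]  P^-=[0.4379]  S=[0.7079]  K=[0.6186]  nu=[-6.4061]  x^+=[-0.7567]  P^+=[0.1670]
step 3: x^-=[-0.8399]  P^-=[0.3858]  S=[0.6558]  K=[0.5883]  nu=[3.4499]  x^+=[1.1896]  P^+=[0.1588]
step 4: x^-=[1.3204]  P^-=[0.3757]  S=[0.6457]  K=[0.5819]  nu=[-4.3204]  x^+=[-1.1934]  P^+=[0.1571]
step 5: x^-=[-1.3247]  P^-=[0.3736]  S=[0.6436]  K=[0.5805]  nu=[3.0547]  x^+=[0.4484]  P^+=[0.1567]

P_post[0,0] = 0.1567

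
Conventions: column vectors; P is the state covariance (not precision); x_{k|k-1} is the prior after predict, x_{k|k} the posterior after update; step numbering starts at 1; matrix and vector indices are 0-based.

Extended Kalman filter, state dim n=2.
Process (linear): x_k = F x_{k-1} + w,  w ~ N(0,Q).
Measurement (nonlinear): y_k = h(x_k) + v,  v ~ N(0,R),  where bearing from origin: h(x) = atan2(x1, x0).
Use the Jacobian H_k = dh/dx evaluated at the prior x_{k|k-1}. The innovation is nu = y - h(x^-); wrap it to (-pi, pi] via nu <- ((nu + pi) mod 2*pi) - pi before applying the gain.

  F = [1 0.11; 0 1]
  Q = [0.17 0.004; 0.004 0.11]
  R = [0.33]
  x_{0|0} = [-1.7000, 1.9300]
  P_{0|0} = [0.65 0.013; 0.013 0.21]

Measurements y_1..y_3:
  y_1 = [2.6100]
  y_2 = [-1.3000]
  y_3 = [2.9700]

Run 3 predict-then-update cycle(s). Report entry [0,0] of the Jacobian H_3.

H_jac[0,0] = -0.1090

step 1: x^-=[-1.4877, 1.9300]  P^-=[0.8254 0.0401; 0.0401 0.3200]  H_jac=[-0.3250 -0.2505]  S=[0.4438]  K=[-0.6271; -0.2100]  nu=[0.3825]  x^+=[-1.7276, 1.8497]  P^+=[0.6509 -0.0183; -0.0183 0.3004]
step 2: x^-=[-1.5241, 1.8497]  P^-=[0.8205 0.0187; 0.0187 0.4104]  H_jac=[-0.3220 -0.2653]  S=[0.4472]  K=[-0.6019; -0.2570]  nu=[2.7232]  x^+=[-3.1633, 1.1498]  P^+=[0.6585 -0.0505; -0.0505 0.3809]
step 3: x^-=[-3.0368, 1.1498]  P^-=[0.8220 -0.0046; -0.0046 0.4909]  H_jac=[-0.1090 -0.2880]  S=[0.3802]  K=[-0.2323; -0.3705]  nu=[0.1904]  x^+=[-3.0810, 1.0793]  P^+=[0.8014 -0.0373; -0.0373 0.4387]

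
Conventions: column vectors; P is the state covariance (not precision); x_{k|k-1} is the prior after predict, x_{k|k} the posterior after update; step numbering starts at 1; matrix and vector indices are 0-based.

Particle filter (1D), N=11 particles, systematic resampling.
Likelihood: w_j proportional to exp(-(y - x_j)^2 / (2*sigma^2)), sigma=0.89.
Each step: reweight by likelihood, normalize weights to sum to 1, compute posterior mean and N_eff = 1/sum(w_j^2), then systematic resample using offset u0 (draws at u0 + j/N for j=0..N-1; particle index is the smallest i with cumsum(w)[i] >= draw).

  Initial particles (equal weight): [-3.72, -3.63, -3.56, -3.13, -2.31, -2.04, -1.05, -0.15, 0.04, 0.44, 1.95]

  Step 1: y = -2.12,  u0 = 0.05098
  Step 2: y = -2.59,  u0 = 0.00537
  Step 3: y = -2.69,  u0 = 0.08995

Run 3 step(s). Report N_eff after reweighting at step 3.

N_eff = 10.7249

step 1: w=[0.0517, 0.0617, 0.0703, 0.1366, 0.2542, 0.2590, 0.1263, 0.0224, 0.0137, 0.0042, 0.0000]  mean=-2.3430  Neff=5.6040  idx=[0, 2, 3, 4, 4, 4, 5, 5, 5, 6, 7]
step 2: w=[0.0603, 0.0745, 0.1122, 0.1284, 0.1284, 0.1284, 0.1115, 0.1115, 0.1115, 0.0302, 0.0031]  mean=-2.4450  Neff=9.1367  idx=[0, 1, 2, 3, 3, 4, 5, 6, 6, 7, 8]
step 3: w=[0.0586, 0.0710, 0.1013, 0.1045, 0.1045, 0.1045, 0.1045, 0.0877, 0.0877, 0.0877, 0.0877]  mean=-2.4698  Neff=10.7249  idx=[1, 2, 3, 4, 5, 5, 6, 7, 8, 9, 10]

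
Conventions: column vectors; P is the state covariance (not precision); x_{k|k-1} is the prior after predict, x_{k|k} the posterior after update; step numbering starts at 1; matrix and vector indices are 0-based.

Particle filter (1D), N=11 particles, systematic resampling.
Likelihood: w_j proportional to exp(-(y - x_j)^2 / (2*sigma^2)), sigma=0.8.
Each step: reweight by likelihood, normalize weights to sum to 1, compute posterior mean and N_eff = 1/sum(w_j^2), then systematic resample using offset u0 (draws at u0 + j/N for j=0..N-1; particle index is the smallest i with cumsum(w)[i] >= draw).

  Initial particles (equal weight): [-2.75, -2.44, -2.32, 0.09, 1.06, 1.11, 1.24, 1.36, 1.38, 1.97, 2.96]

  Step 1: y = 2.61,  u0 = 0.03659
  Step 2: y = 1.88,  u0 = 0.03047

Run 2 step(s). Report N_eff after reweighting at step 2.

N_eff = 10.0037

step 1: w=[0.0000, 0.0000, 0.0000, 0.0025, 0.0547, 0.0616, 0.0824, 0.1054, 0.1095, 0.2594, 0.3246]  mean=1.9948  Neff=4.7781  idx=[4, 6, 7, 8, 8, 9, 9, 9, 10, 10, 10]
step 2: w=[0.0743, 0.0912, 0.1017, 0.1033, 0.1033, 0.1248, 0.1248, 0.1248, 0.0505, 0.0505, 0.0505]  mean=1.8018  Neff=10.0037  idx=[0, 1, 2, 3, 4, 5, 5, 6, 7, 8, 9]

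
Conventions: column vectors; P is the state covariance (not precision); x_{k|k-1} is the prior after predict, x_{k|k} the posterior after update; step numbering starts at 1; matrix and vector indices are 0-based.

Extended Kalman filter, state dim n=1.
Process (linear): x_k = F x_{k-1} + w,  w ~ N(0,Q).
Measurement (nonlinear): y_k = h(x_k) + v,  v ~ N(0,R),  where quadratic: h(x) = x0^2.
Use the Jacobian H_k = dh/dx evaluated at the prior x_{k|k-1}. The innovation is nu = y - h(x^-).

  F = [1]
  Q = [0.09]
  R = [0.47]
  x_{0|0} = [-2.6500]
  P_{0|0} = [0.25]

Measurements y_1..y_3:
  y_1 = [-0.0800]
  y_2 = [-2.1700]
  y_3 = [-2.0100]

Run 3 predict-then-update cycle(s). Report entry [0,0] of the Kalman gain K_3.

K[0,0] = -0.2004

step 1: x^-=[-2.6500]  P^-=[0.3400]  H_jac=[-5.3000]  S=[10.0206]  K=[-0.1798]  nu=[-7.1025]  x^+=[-1.3728]  P^+=[0.0159]
step 2: x^-=[-1.3728]  P^-=[0.1059]  H_jac=[-2.7455]  S=[1.2686]  K=[-0.2293]  nu=[-4.0545]  x^+=[-0.4431]  P^+=[0.0393]
step 3: x^-=[-0.4431]  P^-=[0.1293]  H_jac=[-0.8862]  S=[0.5715]  K=[-0.2004]  nu=[-2.2064]  x^+=[-0.0009]  P^+=[0.1063]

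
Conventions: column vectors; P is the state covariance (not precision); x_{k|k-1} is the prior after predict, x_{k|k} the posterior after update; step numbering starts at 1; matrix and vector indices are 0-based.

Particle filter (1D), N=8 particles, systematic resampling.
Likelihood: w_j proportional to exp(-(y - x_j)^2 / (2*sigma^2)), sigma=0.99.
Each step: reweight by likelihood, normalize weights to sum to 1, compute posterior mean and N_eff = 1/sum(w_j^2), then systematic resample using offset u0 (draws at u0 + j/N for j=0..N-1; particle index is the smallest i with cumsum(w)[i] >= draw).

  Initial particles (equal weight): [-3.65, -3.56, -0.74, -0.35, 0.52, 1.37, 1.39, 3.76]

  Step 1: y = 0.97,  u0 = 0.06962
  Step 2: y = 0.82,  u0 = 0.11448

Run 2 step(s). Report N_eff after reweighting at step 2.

N_eff = 7.7861

step 1: w=[0.0000, 0.0000, 0.0663, 0.1212, 0.2658, 0.2717, 0.2694, 0.0056]  mean=0.8143  Neff=4.2342  idx=[3, 4, 4, 4, 5, 5, 6, 6]
step 2: w=[0.0735, 0.1411, 0.1411, 0.1411, 0.1266, 0.1266, 0.1251, 0.1251]  mean=0.8890  Neff=7.7861  idx=[1, 2, 3, 3, 4, 5, 6, 7]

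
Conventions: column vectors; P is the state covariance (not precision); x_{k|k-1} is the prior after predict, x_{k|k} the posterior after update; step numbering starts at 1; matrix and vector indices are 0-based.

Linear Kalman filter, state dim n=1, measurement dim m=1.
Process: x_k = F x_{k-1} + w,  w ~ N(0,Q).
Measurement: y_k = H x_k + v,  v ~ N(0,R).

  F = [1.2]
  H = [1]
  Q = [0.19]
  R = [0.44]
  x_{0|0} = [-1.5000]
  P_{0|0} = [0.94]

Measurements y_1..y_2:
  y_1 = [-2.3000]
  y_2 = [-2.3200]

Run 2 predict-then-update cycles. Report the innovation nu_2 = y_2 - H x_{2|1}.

innov = [0.3069]

step 1: x^-=[-1.8000]  P^-=[1.5436]  S=[1.9836]  K=[0.7782]  nu=[-0.5000]  x^+=[-2.1891]  P^+=[0.3424]
step 2: x^-=[-2.6269]  P^-=[0.6831]  S=[1.1231]  K=[0.6082]  nu=[0.3069]  x^+=[-2.4402]  P^+=[0.2676]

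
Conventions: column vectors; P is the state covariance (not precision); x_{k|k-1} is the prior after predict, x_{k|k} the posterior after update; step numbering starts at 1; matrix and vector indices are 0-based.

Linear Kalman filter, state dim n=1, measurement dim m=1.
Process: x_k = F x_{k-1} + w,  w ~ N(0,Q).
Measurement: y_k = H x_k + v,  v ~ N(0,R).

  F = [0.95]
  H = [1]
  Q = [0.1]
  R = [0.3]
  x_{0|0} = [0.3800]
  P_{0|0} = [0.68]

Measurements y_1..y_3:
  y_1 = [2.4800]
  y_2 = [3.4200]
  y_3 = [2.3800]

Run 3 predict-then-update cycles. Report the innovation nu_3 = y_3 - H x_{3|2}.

step 1: x^-=[0.3610]  P^-=[0.7137]  S=[1.0137]  K=[0.7041]  nu=[2.1190]  x^+=[1.8529]  P^+=[0.2112]
step 2: x^-=[1.7602]  P^-=[0.2906]  S=[0.5906]  K=[0.4921]  nu=[1.6598]  x^+=[2.5769]  P^+=[0.1476]
step 3: x^-=[2.4481]  P^-=[0.2332]  S=[0.5332]  K=[0.4374]  nu=[-0.0681]  x^+=[2.4183]  P^+=[0.1312]

innov = [-0.0681]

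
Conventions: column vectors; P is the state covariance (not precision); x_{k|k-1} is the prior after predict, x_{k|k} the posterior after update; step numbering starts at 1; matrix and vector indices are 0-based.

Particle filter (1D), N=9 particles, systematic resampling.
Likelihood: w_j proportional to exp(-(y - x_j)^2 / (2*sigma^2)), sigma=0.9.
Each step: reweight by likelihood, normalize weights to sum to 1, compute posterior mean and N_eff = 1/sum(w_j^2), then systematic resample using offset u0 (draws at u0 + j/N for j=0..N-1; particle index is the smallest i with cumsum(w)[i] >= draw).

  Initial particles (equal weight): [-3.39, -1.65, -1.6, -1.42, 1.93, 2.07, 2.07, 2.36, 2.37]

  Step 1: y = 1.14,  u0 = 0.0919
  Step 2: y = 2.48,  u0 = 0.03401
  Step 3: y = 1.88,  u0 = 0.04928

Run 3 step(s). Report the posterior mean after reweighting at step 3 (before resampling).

post_mean = 2.1276

step 1: w=[0.0000, 0.0031, 0.0036, 0.0065, 0.2538, 0.2187, 0.2187, 0.1489, 0.1466]  mean=2.0742  Neff=4.9058  idx=[4, 4, 5, 5, 6, 6, 7, 8, 8]
step 2: w=[0.1007, 0.1007, 0.1094, 0.1094, 0.1094, 0.1094, 0.1203, 0.1204, 0.1204]  mean=2.1490  Neff=8.9607  idx=[0, 1, 2, 3, 4, 5, 6, 7, 8]
step 3: w=[0.1175, 0.1175, 0.1150, 0.1150, 0.1150, 0.1150, 0.1020, 0.1014, 0.1014]  mean=2.1276  Neff=8.9668  idx=[0, 1, 2, 3, 4, 5, 6, 7, 8]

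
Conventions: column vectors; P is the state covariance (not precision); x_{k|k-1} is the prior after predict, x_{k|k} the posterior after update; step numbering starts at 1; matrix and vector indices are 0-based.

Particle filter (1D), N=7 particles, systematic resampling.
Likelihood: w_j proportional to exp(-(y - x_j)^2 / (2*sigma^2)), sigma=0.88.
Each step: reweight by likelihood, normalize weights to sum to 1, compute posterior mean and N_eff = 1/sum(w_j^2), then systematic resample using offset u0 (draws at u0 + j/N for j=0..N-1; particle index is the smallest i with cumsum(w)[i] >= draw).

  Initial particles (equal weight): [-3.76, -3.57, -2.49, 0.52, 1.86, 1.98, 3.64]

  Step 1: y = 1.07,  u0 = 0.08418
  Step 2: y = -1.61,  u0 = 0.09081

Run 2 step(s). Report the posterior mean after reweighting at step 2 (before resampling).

post_mean = 0.5314

step 1: w=[0.0000, 0.0000, 0.0001, 0.3934, 0.3196, 0.2802, 0.0067]  mean=1.3779  Neff=2.9813  idx=[3, 3, 3, 4, 4, 5, 5]
step 2: w=[0.3306, 0.3306, 0.3306, 0.0026, 0.0026, 0.0015, 0.0015]  mean=0.5314  Neff=3.0497  idx=[0, 0, 1, 1, 2, 2, 2]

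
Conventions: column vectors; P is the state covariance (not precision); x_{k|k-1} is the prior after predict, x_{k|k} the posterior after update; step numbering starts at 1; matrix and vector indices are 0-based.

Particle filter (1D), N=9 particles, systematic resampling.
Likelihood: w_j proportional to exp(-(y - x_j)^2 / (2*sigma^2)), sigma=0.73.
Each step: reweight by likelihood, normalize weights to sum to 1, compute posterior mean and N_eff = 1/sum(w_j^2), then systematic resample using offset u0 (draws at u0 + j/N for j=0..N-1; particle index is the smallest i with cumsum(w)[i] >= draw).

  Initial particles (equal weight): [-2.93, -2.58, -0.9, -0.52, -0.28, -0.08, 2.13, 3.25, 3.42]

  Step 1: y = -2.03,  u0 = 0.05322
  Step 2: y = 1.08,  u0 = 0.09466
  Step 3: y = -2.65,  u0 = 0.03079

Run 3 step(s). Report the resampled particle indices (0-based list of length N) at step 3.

resampled_idx = [0, 0, 1, 1, 2, 2, 3, 5, 7]

step 1: w=[0.2711, 0.4365, 0.1750, 0.0683, 0.0328, 0.0164, 0.0000, 0.0000, 0.0000]  mean=-2.1241  Neff=3.3259  idx=[0, 0, 1, 1, 1, 1, 2, 2, 3]
step 2: w=[0.0000, 0.0000, 0.0000, 0.0000, 0.0000, 0.0000, 0.1791, 0.1791, 0.6418]  mean=-0.6563  Neff=2.1009  idx=[6, 7, 7, 8, 8, 8, 8, 8, 8]
step 3: w=[0.2220, 0.2220, 0.2220, 0.0557, 0.0557, 0.0557, 0.0557, 0.0557, 0.0557]  mean=-0.7731  Neff=6.0078  idx=[0, 0, 1, 1, 2, 2, 3, 5, 7]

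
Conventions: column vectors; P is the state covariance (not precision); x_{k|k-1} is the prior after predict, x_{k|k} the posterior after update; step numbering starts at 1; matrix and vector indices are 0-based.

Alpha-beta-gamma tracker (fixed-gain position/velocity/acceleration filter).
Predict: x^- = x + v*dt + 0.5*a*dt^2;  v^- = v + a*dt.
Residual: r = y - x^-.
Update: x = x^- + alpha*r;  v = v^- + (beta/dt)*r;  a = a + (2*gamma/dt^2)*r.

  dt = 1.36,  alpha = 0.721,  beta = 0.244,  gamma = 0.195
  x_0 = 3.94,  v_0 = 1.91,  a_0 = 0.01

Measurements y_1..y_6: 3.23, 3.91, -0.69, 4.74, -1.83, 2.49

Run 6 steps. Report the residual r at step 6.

resid = 8.5513

step 1: x_pred=6.5468  r=-3.3168  x^+=4.1554  v^+=1.3285  a^+=-0.6894
step 2: x_pred=5.3246  r=-1.4146  x^+=4.3047  v^+=0.1372  a^+=-0.9877
step 3: x_pred=3.5778  r=-4.2678  x^+=0.5007  v^+=-1.9718  a^+=-1.8876
step 4: x_pred=-3.9265  r=8.6665  x^+=2.3220  v^+=-2.9840  a^+=-0.0602
step 5: x_pred=-1.7918  r=-0.0382  x^+=-1.8193  v^+=-3.0727  a^+=-0.0682
step 6: x_pred=-6.0613  r=8.5513  x^+=0.1042  v^+=-1.6313  a^+=1.7349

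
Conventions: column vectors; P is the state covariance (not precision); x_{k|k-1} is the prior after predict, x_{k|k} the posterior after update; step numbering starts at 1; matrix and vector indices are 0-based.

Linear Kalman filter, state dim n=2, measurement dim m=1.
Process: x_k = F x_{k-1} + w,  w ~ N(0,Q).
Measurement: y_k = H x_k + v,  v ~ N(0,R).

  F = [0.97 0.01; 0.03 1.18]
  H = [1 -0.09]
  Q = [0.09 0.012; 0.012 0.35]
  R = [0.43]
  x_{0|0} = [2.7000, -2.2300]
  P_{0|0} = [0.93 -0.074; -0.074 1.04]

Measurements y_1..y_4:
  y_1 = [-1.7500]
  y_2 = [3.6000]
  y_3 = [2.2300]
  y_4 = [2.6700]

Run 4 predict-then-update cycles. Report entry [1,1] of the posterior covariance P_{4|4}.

P_post[1,1] = 6.2725

step 1: x^-=[2.5967, -2.5504]  P^-=[0.9637 -0.0334; -0.0334 1.7937]  S=[1.4142]  K=[0.6836; -0.1378]  nu=[-4.5762]  x^+=[-0.5314, -1.9200]  P^+=[0.3029 0.0998; 0.0998 1.7669]
step 2: x^-=[-0.5347, -2.2815]  P^-=[0.3771 0.1559; 0.1559 2.8175]  S=[0.8019]  K=[0.4528; -0.1218]  nu=[3.9293]  x^+=[1.2445, -2.7601]  P^+=[0.2127 0.2001; 0.2001 2.8056]
step 3: x^-=[1.1796, -3.2196]  P^-=[0.2943 0.2804; 0.2804 4.2709]  S=[0.7084]  K=[0.3798; -0.1467]  nu=[0.7606]  x^+=[1.4685, -3.3313]  P^+=[0.1921 0.3199; 0.3199 4.2556]
step 4: x^-=[1.3911, -3.8868]  P^-=[0.2774 0.4341; 0.4341 6.2984]  S=[0.6803]  K=[0.3503; -0.1952]  nu=[0.9291]  x^+=[1.7166, -4.0682]  P^+=[0.1939 0.4806; 0.4806 6.2725]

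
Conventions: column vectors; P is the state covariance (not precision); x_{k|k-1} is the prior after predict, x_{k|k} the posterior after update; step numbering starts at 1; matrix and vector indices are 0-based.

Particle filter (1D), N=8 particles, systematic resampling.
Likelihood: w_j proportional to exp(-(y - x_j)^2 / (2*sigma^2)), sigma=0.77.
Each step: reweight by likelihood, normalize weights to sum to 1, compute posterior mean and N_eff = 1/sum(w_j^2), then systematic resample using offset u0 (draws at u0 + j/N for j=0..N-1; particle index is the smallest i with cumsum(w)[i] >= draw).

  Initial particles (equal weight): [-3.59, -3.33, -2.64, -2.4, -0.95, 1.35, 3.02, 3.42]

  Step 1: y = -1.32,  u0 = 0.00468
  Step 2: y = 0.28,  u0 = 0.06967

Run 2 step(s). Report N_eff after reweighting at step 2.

N_eff = 4.0389

step 1: w=[0.0084, 0.0215, 0.1491, 0.2423, 0.5772, 0.0016, 0.0000, 0.0000]  mean=-1.6228  Neff=2.4118  idx=[0, 2, 3, 3, 4, 4, 4, 4]
step 2: w=[0.0000, 0.0007, 0.0021, 0.0021, 0.2488, 0.2488, 0.2488, 0.2488]  mean=-0.9572  Neff=4.0389  idx=[4, 4, 5, 5, 6, 6, 7, 7]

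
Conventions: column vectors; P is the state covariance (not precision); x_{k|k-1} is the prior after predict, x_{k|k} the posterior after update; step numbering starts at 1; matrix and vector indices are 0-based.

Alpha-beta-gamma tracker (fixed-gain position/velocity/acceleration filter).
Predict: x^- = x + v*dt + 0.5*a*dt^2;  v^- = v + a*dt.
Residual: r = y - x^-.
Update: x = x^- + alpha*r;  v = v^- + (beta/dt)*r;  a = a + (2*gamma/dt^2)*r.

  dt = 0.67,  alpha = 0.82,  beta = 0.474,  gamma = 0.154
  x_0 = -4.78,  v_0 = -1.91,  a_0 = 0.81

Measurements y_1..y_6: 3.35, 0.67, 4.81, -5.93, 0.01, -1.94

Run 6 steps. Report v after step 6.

v_post = -4.6054

step 1: x_pred=-5.8779  r=9.2279  x^+=1.6890  v^+=5.1611  a^+=7.1415
step 2: x_pred=6.7498  r=-6.0798  x^+=1.7644  v^+=5.6446  a^+=2.9700
step 3: x_pred=6.2129  r=-1.4029  x^+=5.0625  v^+=6.6420  a^+=2.0074
step 4: x_pred=9.9632  r=-15.8932  x^+=-3.0692  v^+=-3.2569  a^+=-8.8973
step 5: x_pred=-7.2483  r=7.2583  x^+=-1.2965  v^+=-4.0831  a^+=-3.9172
step 6: x_pred=-4.9114  r=2.9714  x^+=-2.4748  v^+=-4.6054  a^+=-1.8785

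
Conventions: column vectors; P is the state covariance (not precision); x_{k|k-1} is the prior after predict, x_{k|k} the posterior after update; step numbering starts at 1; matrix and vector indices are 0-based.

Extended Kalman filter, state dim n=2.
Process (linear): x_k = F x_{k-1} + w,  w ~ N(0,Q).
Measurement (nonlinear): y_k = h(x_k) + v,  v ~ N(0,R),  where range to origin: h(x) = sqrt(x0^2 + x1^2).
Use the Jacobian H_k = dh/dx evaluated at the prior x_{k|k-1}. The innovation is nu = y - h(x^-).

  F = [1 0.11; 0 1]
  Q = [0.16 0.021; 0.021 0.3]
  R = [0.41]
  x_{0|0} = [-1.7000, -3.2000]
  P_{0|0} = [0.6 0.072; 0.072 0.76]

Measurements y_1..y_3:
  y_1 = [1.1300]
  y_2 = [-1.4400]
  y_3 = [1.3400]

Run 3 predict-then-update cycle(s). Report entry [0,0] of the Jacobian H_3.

step 1: x^-=[-2.0520, -3.2000]  P^-=[0.7850 0.1766; 0.1766 1.0600]  H_jac=[-0.5398 -0.8418]  S=[1.5504]  K=[-0.3692; -0.6370]  nu=[-2.6714]  x^+=[-1.0657, -1.4982]  P^+=[0.5737 -0.1880; -0.1880 0.4309]
step 2: x^-=[-1.2305, -1.4982]  P^-=[0.6975 -0.1197; -0.1197 0.7309]  H_jac=[-0.6347 -0.7728]  S=[1.0101]  K=[-0.3467; -0.4840]  nu=[-3.3788]  x^+=[-0.0589, 0.1370]  P^+=[0.5761 -0.2892; -0.2892 0.4943]
step 3: x^-=[-0.0438, 0.1370]  P^-=[0.6785 -0.2138; -0.2138 0.7943]  H_jac=[-0.3047 0.9525]  S=[1.3176]  K=[-0.3114; 0.6236]  nu=[1.1961]  x^+=[-0.4163, 0.8829]  P^+=[0.5507 0.0421; 0.0421 0.2819]

H_jac[0,0] = -0.3047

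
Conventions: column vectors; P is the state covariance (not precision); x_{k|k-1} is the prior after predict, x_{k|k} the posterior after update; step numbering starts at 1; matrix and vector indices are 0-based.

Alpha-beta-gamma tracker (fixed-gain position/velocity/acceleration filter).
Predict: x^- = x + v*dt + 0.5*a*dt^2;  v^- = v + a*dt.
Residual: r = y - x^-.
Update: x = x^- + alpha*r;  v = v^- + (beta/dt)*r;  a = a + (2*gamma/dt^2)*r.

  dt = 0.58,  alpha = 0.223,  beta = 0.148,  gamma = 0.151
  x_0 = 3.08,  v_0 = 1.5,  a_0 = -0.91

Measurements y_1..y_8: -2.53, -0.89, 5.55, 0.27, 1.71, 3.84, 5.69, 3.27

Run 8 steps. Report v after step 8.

v_post = 25.7333

step 1: x_pred=3.7969  r=-6.3269  x^+=2.3860  v^+=-0.6423  a^+=-6.5900
step 2: x_pred=0.9051  r=-1.7951  x^+=0.5048  v^+=-4.9225  a^+=-8.2015
step 3: x_pred=-3.7297  r=9.2797  x^+=-1.6604  v^+=-7.3114  a^+=0.1293
step 4: x_pred=-5.8792  r=6.1492  x^+=-4.5079  v^+=-5.6673  a^+=5.6497
step 5: x_pred=-6.8447  r=8.5547  x^+=-4.9370  v^+=-0.2075  a^+=13.3296
step 6: x_pred=-2.8153  r=6.6553  x^+=-1.3312  v^+=9.2219  a^+=19.3044
step 7: x_pred=7.2645  r=-1.5745  x^+=6.9134  v^+=20.0167  a^+=17.8908
step 8: x_pred=21.5323  r=-18.2623  x^+=17.4598  v^+=25.7333  a^+=1.4960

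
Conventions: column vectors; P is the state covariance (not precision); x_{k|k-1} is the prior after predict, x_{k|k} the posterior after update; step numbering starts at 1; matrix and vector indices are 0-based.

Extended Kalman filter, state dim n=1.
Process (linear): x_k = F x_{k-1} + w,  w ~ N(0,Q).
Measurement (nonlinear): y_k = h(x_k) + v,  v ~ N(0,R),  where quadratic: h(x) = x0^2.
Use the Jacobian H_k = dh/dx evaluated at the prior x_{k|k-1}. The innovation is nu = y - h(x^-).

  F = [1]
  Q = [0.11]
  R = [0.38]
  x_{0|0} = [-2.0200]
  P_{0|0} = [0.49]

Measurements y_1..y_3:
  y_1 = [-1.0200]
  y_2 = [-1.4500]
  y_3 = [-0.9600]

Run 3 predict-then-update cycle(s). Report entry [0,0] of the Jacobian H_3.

H_jac[0,0] = -0.3728

step 1: x^-=[-2.0200]  P^-=[0.6000]  H_jac=[-4.0400]  S=[10.1730]  K=[-0.2383]  nu=[-5.1004]  x^+=[-0.8047]  P^+=[0.0224]
step 2: x^-=[-0.8047]  P^-=[0.1324]  H_jac=[-1.6094]  S=[0.7230]  K=[-0.2948]  nu=[-2.0975]  x^+=[-0.1864]  P^+=[0.0696]
step 3: x^-=[-0.1864]  P^-=[0.1796]  H_jac=[-0.3728]  S=[0.4050]  K=[-0.1653]  nu=[-0.9948]  x^+=[-0.0219]  P^+=[0.1685]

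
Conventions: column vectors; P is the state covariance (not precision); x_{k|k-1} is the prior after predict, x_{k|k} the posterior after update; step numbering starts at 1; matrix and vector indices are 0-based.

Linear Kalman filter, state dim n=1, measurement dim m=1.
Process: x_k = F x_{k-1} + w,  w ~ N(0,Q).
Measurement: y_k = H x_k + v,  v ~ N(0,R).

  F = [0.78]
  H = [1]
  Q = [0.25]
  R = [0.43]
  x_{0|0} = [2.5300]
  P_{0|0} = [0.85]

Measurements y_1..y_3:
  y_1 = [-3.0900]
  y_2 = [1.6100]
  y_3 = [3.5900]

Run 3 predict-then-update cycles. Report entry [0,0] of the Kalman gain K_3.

K[0,0] = 0.4684

step 1: x^-=[1.9734]  P^-=[0.7671]  S=[1.1971]  K=[0.6408]  nu=[-5.0634]  x^+=[-1.2713]  P^+=[0.2755]
step 2: x^-=[-0.9916]  P^-=[0.4176]  S=[0.8476]  K=[0.4927]  nu=[2.6016]  x^+=[0.2902]  P^+=[0.2119]
step 3: x^-=[0.2264]  P^-=[0.3789]  S=[0.8089]  K=[0.4684]  nu=[3.3636]  x^+=[1.8019]  P^+=[0.2014]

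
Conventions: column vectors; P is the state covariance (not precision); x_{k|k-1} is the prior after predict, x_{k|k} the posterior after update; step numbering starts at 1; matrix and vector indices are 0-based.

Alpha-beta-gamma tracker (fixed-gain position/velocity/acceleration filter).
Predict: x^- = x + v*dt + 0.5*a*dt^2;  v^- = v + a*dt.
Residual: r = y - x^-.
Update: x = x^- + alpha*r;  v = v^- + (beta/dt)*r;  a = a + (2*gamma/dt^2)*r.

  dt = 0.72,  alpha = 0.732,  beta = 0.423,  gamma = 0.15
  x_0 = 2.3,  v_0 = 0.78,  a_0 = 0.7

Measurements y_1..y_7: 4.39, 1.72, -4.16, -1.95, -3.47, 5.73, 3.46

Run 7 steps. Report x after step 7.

step 1: x_pred=3.0430  r=1.3470  x^+=4.0290  v^+=2.0753  a^+=1.4795
step 2: x_pred=5.9067  r=-4.1867  x^+=2.8420  v^+=0.6809  a^+=-0.9434
step 3: x_pred=3.0877  r=-7.2477  x^+=-2.2176  v^+=-4.2564  a^+=-5.1377
step 4: x_pred=-6.6139  r=4.6639  x^+=-3.1999  v^+=-5.2155  a^+=-2.4387
step 5: x_pred=-7.5872  r=4.1172  x^+=-4.5734  v^+=-4.5525  a^+=-0.0560
step 6: x_pred=-7.8657  r=13.5957  x^+=2.0863  v^+=3.3947  a^+=7.8119
step 7: x_pred=6.5553  r=-3.0953  x^+=4.2896  v^+=7.2007  a^+=6.0206

x_post = 4.2896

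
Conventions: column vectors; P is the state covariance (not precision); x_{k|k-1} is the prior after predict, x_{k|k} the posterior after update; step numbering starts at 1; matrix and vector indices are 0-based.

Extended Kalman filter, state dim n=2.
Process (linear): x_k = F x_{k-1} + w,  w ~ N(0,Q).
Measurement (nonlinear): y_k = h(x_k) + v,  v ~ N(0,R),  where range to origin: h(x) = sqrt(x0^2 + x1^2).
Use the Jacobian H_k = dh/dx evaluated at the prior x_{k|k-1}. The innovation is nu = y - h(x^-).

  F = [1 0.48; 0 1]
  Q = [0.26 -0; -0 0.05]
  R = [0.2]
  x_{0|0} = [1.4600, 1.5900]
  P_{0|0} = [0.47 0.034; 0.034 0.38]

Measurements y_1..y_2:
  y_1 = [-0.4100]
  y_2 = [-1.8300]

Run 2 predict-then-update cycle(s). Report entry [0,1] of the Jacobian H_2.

H_jac[0,1] = 0.9683

step 1: x^-=[2.2232, 1.5900]  P^-=[0.8502 0.2164; 0.2164 0.4300]  H_jac=[0.8134 0.5817]  S=[1.1128]  K=[0.7346; 0.3830]  nu=[-3.1433]  x^+=[-0.0858, 0.3862]  P^+=[0.2497 -0.0966; -0.0966 0.2668]
step 2: x^-=[0.0996, 0.3862]  P^-=[0.4784 0.0314; 0.0314 0.3168]  H_jac=[0.2498 0.9683]  S=[0.5421]  K=[0.2766; 0.5804]  nu=[-2.2289]  x^+=[-0.5169, -0.9073]  P^+=[0.4370 -0.0556; -0.0556 0.1342]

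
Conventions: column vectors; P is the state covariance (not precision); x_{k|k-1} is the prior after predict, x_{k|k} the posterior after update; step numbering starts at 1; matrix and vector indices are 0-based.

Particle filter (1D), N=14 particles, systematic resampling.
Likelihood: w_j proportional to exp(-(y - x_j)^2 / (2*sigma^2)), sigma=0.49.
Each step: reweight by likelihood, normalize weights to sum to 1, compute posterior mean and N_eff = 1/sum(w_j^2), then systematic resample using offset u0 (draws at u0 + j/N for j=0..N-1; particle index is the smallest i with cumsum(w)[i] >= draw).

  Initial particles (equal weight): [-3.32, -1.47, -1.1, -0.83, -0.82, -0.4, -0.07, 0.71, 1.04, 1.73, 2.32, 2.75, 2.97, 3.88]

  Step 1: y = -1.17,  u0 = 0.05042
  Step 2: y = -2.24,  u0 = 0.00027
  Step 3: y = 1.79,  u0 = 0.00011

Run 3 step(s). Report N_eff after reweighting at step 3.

N_eff = 3.1947

step 1: w=[0.0000, 0.2210, 0.2638, 0.2095, 0.2065, 0.0775, 0.0214, 0.0002, 0.0000, 0.0000, 0.0000, 0.0000, 0.0000, 0.0000]  mean=-0.9907  Neff=4.7294  idx=[1, 1, 1, 2, 2, 2, 2, 3, 3, 3, 4, 4, 5, 6]
step 2: w=[0.2387, 0.2387, 0.2387, 0.0548, 0.0548, 0.0548, 0.0548, 0.0131, 0.0131, 0.0131, 0.0123, 0.0123, 0.0007, 0.0000]  mean=-1.3470  Neff=5.4402  idx=[0, 0, 0, 0, 1, 1, 1, 2, 2, 2, 2, 4, 5, 6]
step 3: w=[0.0028, 0.0028, 0.0028, 0.0028, 0.0028, 0.0028, 0.0028, 0.0028, 0.0028, 0.0028, 0.0028, 0.3230, 0.3230, 0.3230]  mean=-1.1115  Neff=3.1947  idx=[0, 11, 11, 11, 11, 12, 12, 12, 12, 12, 13, 13, 13, 13]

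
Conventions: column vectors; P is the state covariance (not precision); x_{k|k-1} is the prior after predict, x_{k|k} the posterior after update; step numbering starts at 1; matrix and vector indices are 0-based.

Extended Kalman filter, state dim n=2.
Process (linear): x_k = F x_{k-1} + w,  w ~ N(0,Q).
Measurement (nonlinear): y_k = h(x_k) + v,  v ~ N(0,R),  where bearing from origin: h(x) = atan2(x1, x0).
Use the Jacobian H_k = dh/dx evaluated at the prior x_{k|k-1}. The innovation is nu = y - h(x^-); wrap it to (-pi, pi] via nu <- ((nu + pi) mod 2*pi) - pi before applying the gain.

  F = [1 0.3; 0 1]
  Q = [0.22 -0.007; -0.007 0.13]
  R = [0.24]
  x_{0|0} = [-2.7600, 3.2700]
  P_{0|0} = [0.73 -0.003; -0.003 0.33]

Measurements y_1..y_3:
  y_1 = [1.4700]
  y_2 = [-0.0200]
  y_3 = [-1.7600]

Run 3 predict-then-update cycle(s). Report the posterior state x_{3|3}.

x_post = [4.1571, 3.3592]

step 1: x^-=[-1.7790, 3.2700]  P^-=[0.9779 0.0890; 0.0890 0.4600]  H_jac=[-0.2360 -0.1284]  S=[0.3074]  K=[-0.7878; -0.2604]  nu=[-0.5990]  x^+=[-1.3071, 3.4260]  P^+=[0.7871 0.0259; 0.0259 0.4392]
step 2: x^-=[-0.2793, 3.4260]  P^-=[1.0622 0.1507; 0.1507 0.5692]  H_jac=[-0.2900 -0.0236]  S=[0.3317]  K=[-0.9393; -0.1723]  nu=[-1.6721]  x^+=[1.2914, 3.7141]  P^+=[0.7696 0.0970; 0.0970 0.5593]
step 3: x^-=[2.4056, 3.7141]  P^-=[1.0981 0.2578; 0.2578 0.6893]  H_jac=[-0.1897 0.1229]  S=[0.2779]  K=[-0.6355; 0.1288]  nu=[-2.7560]  x^+=[4.1571, 3.3592]  P^+=[0.9859 0.2805; 0.2805 0.6847]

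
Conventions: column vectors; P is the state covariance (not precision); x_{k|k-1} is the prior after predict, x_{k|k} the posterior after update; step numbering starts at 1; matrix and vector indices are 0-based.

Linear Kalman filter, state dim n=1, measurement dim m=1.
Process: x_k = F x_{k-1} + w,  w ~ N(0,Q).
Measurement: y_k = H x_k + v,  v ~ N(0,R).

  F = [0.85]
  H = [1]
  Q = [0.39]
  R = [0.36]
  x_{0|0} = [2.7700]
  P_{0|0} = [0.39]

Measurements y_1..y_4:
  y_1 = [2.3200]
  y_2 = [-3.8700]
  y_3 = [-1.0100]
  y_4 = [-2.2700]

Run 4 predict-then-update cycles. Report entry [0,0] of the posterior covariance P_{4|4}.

P_post[0,0] = 0.2171

step 1: x^-=[2.3545]  P^-=[0.6718]  S=[1.0318]  K=[0.6511]  nu=[-0.0345]  x^+=[2.3320]  P^+=[0.2344]
step 2: x^-=[1.9822]  P^-=[0.5593]  S=[0.9193]  K=[0.6084]  nu=[-5.8522]  x^+=[-1.5784]  P^+=[0.2190]
step 3: x^-=[-1.3416]  P^-=[0.5482]  S=[0.9082]  K=[0.6036]  nu=[0.3316]  x^+=[-1.1414]  P^+=[0.2173]
step 4: x^-=[-0.9702]  P^-=[0.5470]  S=[0.9070]  K=[0.6031]  nu=[-1.2998]  x^+=[-1.7541]  P^+=[0.2171]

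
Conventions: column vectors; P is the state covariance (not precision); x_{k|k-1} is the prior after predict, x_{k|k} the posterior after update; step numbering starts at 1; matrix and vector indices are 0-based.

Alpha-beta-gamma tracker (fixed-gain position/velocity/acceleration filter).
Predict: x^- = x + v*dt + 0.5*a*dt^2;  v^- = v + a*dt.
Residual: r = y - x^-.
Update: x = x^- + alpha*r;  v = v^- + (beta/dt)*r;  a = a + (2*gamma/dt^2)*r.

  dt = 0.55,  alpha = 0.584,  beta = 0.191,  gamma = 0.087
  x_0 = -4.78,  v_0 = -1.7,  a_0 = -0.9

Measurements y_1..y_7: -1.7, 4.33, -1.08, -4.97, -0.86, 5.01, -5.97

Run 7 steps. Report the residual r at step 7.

resid = -10.4327

step 1: x_pred=-5.8511  r=4.1511  x^+=-3.4269  v^+=-0.7534  a^+=1.4878
step 2: x_pred=-3.6162  r=7.9462  x^+=1.0244  v^+=2.8243  a^+=6.0585
step 3: x_pred=3.4941  r=-4.5741  x^+=0.8228  v^+=4.5680  a^+=3.4274
step 4: x_pred=3.8537  r=-8.8237  x^+=-1.2994  v^+=3.3889  a^+=-1.6480
step 5: x_pred=0.3153  r=-1.1753  x^+=-0.3711  v^+=2.0744  a^+=-2.3240
step 6: x_pred=0.4183  r=4.5917  x^+=3.0999  v^+=2.3907  a^+=0.3171
step 7: x_pred=4.4627  r=-10.4327  x^+=-1.6300  v^+=-1.0578  a^+=-5.6838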